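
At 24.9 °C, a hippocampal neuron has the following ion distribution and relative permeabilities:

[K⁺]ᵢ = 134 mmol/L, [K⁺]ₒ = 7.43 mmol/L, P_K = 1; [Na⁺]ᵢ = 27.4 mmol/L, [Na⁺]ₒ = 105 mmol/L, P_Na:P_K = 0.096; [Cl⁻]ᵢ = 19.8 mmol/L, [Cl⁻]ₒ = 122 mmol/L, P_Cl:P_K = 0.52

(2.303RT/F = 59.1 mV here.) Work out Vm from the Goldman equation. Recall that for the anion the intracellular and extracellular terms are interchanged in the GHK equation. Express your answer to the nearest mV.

-51 mV

Vm = 59.1 · log₁₀[(Σ P·[cation]ₒ + Σ P·[anion]ᵢ) / (Σ P·[cation]ᵢ + Σ P·[anion]ₒ)]
Numerator = 1×7.43 + 0.096×105 + 0.52×19.8 = 27.81
Denominator = 1×134 + 0.096×27.4 + 0.52×122 = 200.1
Vm = 59.1 · log₁₀(0.13898) = 59.1 × (-0.8570) = -50.65 mV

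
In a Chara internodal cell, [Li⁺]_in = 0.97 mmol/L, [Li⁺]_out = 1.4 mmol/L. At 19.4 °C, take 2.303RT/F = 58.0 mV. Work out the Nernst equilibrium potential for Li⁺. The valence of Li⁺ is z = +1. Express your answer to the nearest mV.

E = (58.0/z) · log₁₀([Li⁺]_out/[Li⁺]_in) with z = +1.
= (58.0/1) · log₁₀(1.4/0.97) = 58.00 · log₁₀(1.443)
= 58.00 · (0.1594) = 9.24 mV

9 mV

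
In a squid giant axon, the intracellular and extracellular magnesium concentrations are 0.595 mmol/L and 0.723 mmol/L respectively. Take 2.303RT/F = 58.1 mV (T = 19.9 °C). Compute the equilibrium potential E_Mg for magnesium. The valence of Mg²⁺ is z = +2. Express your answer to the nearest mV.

E = (58.1/z) · log₁₀([Mg²⁺]_out/[Mg²⁺]_in) with z = +2.
= (58.1/2) · log₁₀(0.723/0.595) = 29.05 · log₁₀(1.215)
= 29.05 · (0.0846) = 2.46 mV

2 mV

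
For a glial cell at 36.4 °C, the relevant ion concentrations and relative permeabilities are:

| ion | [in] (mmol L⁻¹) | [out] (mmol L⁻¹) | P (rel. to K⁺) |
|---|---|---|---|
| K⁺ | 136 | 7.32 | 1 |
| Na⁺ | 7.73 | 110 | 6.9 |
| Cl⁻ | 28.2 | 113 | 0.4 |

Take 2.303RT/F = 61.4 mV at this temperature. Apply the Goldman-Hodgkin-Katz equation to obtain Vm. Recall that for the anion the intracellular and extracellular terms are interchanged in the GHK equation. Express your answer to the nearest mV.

32 mV

Vm = 61.4 · log₁₀[(Σ P·[cation]ₒ + Σ P·[anion]ᵢ) / (Σ P·[cation]ᵢ + Σ P·[anion]ₒ)]
Numerator = 1×7.32 + 6.9×110 + 0.4×28.2 = 777.6
Denominator = 1×136 + 6.9×7.73 + 0.4×113 = 234.5
Vm = 61.4 · log₁₀(3.3155) = 61.4 × (0.5205) = 31.96 mV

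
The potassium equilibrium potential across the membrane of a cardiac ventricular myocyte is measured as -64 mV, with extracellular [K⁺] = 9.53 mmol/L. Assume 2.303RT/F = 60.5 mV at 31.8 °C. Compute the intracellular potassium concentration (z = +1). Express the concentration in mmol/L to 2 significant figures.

110 mmol/L

Nernst: E = (60.5/1) · log₁₀([out]/[in]), so log₁₀([out]/[in]) = -64.0 × 1 / 60.5 = -1.0579.
[out]/[in] = 10^(-1.0579) = 0.08753.
[in] = 9.53 / 0.08753 = 108.9 mmol/L.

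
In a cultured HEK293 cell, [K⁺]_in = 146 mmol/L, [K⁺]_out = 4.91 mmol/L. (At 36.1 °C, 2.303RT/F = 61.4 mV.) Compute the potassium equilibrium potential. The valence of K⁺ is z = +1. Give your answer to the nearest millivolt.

-90 mV

E = (61.4/z) · log₁₀([K⁺]_out/[K⁺]_in) with z = +1.
= (61.4/1) · log₁₀(4.91/146) = 61.40 · log₁₀(0.03363)
= 61.40 · (-1.4733) = -90.46 mV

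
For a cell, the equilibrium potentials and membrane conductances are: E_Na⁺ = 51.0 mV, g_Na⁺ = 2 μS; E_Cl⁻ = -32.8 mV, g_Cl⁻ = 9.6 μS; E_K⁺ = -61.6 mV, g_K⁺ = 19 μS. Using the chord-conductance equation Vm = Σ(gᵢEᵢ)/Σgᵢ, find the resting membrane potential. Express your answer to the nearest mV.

Σ gᵢEᵢ = 2·(51.0) + 9.6·(-32.8) + 19·(-61.6) = -1383.28
Σ gᵢ = 2 + 9.6 + 19 = 30.6
Vm = -1383.28 / 30.6 = -45.21 mV

-45 mV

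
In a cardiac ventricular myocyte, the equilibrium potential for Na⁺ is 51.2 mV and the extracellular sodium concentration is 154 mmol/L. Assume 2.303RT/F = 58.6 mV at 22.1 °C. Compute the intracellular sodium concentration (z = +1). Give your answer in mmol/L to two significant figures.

21 mmol/L

Nernst: E = (58.6/1) · log₁₀([out]/[in]), so log₁₀([out]/[in]) = 51.2 × 1 / 58.6 = 0.8737.
[out]/[in] = 10^(0.8737) = 7.477.
[in] = 154 / 7.477 = 20.6 mmol/L.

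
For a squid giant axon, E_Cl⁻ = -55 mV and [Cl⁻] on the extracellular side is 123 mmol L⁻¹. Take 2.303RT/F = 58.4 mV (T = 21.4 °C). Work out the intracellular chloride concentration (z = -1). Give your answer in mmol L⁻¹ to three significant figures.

14.1 mmol L⁻¹

Nernst: E = (58.4/-1) · log₁₀([out]/[in]), so log₁₀([out]/[in]) = -55.0 × -1 / 58.4 = 0.9418.
[out]/[in] = 10^(0.9418) = 8.745.
[in] = 123 / 8.745 = 14.06 mmol L⁻¹.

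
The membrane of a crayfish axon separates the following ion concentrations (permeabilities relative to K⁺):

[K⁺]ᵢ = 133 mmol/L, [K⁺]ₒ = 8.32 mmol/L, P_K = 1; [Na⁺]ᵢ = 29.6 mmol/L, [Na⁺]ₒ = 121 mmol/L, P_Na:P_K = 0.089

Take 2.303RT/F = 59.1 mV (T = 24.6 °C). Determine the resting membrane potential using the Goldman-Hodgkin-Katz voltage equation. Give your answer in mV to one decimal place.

-50.3 mV

Vm = 59.1 · log₁₀[(Σ P·[cation]ₒ + Σ P·[anion]ᵢ) / (Σ P·[cation]ᵢ + Σ P·[anion]ₒ)]
Numerator = 1×8.32 + 0.089×121 = 19.09
Denominator = 1×133 + 0.089×29.6 = 135.6
Vm = 59.1 · log₁₀(0.14074) = 59.1 × (-0.8516) = -50.33 mV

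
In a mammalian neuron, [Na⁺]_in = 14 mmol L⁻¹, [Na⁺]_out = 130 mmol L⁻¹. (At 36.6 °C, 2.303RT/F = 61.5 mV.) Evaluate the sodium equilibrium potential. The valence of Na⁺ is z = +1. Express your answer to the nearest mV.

60 mV

E = (61.5/z) · log₁₀([Na⁺]_out/[Na⁺]_in) with z = +1.
= (61.5/1) · log₁₀(130/14) = 61.50 · log₁₀(9.286)
= 61.50 · (0.9678) = 59.52 mV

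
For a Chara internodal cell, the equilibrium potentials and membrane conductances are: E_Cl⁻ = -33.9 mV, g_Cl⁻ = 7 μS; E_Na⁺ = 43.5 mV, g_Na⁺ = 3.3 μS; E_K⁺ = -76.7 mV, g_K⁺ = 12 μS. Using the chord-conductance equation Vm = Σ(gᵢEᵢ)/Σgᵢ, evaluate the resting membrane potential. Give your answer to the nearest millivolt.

-45 mV

Σ gᵢEᵢ = 7·(-33.9) + 3.3·(43.5) + 12·(-76.7) = -1014.15
Σ gᵢ = 7 + 3.3 + 12 = 22.3
Vm = -1014.15 / 22.3 = -45.48 mV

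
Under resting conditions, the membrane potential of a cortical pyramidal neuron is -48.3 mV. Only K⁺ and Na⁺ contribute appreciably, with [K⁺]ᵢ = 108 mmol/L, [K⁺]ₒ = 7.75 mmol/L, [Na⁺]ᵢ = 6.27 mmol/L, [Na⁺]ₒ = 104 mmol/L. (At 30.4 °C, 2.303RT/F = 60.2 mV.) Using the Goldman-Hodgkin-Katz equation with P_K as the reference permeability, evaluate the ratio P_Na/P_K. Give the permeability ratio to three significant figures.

Let α = P_Na/P_K. GHK: Vm = 60.2·log₁₀[(Kₒ + α·Naₒ)/(Kᵢ + α·Naᵢ)].
10^(Vm/60.2) = 10^(-48.3/60.2) = 0.15764
So 0.15764·(Kᵢ + α·Naᵢ) = Kₒ + α·Naₒ → α = (0.15764·108.0 − 7.75) / (104.0 − 0.15764·6.27)
α = (17.03 − 7.75) / (104.0 − 0.9884) = 9.275/103 = 0.09004

0.0900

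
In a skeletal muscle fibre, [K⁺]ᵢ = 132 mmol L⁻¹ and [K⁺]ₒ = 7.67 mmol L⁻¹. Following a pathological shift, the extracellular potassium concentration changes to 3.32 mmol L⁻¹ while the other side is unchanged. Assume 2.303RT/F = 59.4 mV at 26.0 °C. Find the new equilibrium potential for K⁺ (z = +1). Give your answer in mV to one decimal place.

After the shift: [K⁺]_out = 3.32, [K⁺]_in = 132 mmol L⁻¹.
E_new = (59.4/1)·log₁₀(3.32/132) = 59.40 · (-1.5994) = -95.01 mV

-95.0 mV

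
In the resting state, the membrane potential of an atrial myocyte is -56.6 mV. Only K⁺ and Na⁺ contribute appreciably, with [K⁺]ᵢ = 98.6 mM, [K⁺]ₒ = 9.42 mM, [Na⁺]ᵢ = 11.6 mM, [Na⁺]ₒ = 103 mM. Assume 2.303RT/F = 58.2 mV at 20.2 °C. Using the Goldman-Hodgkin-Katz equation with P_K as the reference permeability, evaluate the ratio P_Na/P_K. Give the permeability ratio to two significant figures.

0.011

Let α = P_Na/P_K. GHK: Vm = 58.2·log₁₀[(Kₒ + α·Naₒ)/(Kᵢ + α·Naᵢ)].
10^(Vm/58.2) = 10^(-56.6/58.2) = 0.10653
So 0.10653·(Kᵢ + α·Naᵢ) = Kₒ + α·Naₒ → α = (0.10653·98.6 − 9.42) / (103.0 − 0.10653·11.6)
α = (10.5 − 9.42) / (103.0 − 1.236) = 1.084/101.8 = 0.01066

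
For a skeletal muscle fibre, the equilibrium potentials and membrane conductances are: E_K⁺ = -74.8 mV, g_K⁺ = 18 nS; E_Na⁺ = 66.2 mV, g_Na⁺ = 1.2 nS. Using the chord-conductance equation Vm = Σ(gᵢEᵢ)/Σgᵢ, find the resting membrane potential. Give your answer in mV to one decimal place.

Σ gᵢEᵢ = 18·(-74.8) + 1.2·(66.2) = -1266.96
Σ gᵢ = 18 + 1.2 = 19.2
Vm = -1266.96 / 19.2 = -65.99 mV

-66.0 mV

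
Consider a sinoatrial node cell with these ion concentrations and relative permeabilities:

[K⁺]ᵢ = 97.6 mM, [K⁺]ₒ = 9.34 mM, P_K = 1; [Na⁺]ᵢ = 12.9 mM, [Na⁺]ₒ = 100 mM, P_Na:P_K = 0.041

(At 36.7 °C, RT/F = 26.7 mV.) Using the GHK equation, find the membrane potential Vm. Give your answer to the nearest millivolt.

Vm = 26.7 · ln[(Σ P·[cation]ₒ + Σ P·[anion]ᵢ) / (Σ P·[cation]ᵢ + Σ P·[anion]ₒ)]
Numerator = 1×9.34 + 0.041×100 = 13.44
Denominator = 1×97.6 + 0.041×12.9 = 98.13
Vm = 26.7 · ln(0.13696) = 26.7 × (-1.9880) = -53.08 mV

-53 mV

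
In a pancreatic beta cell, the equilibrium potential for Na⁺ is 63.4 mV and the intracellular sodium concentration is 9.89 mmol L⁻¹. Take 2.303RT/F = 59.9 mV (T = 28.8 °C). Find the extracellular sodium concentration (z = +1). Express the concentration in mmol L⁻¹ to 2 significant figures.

110 mmol L⁻¹

Nernst: E = (59.9/1) · log₁₀([out]/[in]), so log₁₀([out]/[in]) = 63.4 × 1 / 59.9 = 1.0584.
[out]/[in] = 10^(1.0584) = 11.44.
[out] = 11.44 × 9.89 = 113.1 mmol L⁻¹.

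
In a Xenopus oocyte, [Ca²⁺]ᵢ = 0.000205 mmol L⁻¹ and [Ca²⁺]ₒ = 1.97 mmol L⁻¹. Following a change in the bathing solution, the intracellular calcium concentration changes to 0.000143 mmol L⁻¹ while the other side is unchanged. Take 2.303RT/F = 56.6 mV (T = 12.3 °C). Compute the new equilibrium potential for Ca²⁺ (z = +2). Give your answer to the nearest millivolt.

After the shift: [Ca²⁺]_out = 1.97, [Ca²⁺]_in = 0.000143 mmol L⁻¹.
E_new = (56.6/2)·log₁₀(1.97/0.000143) = 28.30 · (4.1391) = 117.14 mV

117 mV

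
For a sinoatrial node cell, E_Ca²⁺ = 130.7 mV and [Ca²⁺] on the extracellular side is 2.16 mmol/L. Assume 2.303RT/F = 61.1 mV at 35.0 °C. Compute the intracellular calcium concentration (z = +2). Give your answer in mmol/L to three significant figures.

Nernst: E = (61.1/2) · log₁₀([out]/[in]), so log₁₀([out]/[in]) = 130.7 × 2 / 61.1 = 4.2782.
[out]/[in] = 10^(4.2782) = 1.898e+04.
[in] = 2.16 / 1.898e+04 = 0.0001138 mmol/L.

0.000114 mmol/L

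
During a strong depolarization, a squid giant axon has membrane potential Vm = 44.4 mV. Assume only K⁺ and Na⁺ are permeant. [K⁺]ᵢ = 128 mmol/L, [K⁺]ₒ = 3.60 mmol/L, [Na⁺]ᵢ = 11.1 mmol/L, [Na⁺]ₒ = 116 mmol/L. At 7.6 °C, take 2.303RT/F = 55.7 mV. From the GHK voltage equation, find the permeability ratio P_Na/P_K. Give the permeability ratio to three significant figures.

17.2

Let α = P_Na/P_K. GHK: Vm = 55.7·log₁₀[(Kₒ + α·Naₒ)/(Kᵢ + α·Naᵢ)].
10^(Vm/55.7) = 10^(44.4/55.7) = 6.268
So 6.268·(Kᵢ + α·Naᵢ) = Kₒ + α·Naₒ → α = (6.268·128.0 − 3.6) / (116.0 − 6.268·11.1)
α = (802.3 − 3.6) / (116.0 − 69.57) = 798.7/46.43 = 17.2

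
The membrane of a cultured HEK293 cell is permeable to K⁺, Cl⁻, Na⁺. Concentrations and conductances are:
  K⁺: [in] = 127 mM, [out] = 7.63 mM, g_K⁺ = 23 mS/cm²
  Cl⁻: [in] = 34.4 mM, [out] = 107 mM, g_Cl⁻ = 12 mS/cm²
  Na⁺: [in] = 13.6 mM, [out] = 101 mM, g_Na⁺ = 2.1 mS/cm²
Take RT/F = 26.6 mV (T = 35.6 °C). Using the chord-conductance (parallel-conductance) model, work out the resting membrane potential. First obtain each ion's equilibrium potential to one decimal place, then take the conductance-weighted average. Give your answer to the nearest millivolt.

-53 mV

E_K⁺ = (26.6/1)·ln(7.63/127) = -74.8 mV
E_Cl⁻ = (26.6/-1)·ln(107/34.4) = -30.2 mV
E_Na⁺ = (26.6/1)·ln(101/13.6) = 53.3 mV
Vm = (Σ gᵢEᵢ)/(Σ gᵢ) = (23·-74.8 + 12·-30.2 + 2.1·53.3) / (23 + 12 + 2.1)
= -1970.87 / 37.1 = -53.12 mV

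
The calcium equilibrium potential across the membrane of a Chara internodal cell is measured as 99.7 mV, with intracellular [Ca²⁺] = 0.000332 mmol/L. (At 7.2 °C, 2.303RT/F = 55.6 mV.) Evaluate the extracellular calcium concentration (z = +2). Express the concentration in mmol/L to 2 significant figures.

Nernst: E = (55.6/2) · log₁₀([out]/[in]), so log₁₀([out]/[in]) = 99.7 × 2 / 55.6 = 3.5863.
[out]/[in] = 10^(3.5863) = 3858.
[out] = 3858 × 0.000332 = 1.281 mmol/L.

1.3 mmol/L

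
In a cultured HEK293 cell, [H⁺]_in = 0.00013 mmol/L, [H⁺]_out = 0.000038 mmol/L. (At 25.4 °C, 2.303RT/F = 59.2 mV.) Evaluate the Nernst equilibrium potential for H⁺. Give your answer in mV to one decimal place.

-31.6 mV

E = (59.2/z) · log₁₀([H⁺]_out/[H⁺]_in) with z = +1.
= (59.2/1) · log₁₀(0.000038/0.00013) = 59.20 · log₁₀(0.2923)
= 59.20 · (-0.5342) = -31.62 mV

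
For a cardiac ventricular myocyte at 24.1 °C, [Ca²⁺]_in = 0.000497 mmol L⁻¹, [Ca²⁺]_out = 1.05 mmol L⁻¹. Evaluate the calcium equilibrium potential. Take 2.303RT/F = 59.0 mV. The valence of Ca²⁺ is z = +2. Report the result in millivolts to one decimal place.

98.1 mV

E = (59.0/z) · log₁₀([Ca²⁺]_out/[Ca²⁺]_in) with z = +2.
= (59.0/2) · log₁₀(1.05/0.000497) = 29.50 · log₁₀(2113)
= 29.50 · (3.3248) = 98.08 mV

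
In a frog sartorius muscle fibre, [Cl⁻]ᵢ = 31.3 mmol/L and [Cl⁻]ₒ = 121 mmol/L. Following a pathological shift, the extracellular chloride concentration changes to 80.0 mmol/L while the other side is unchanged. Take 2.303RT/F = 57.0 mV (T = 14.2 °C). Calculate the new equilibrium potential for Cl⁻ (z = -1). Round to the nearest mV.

After the shift: [Cl⁻]_out = 80.0, [Cl⁻]_in = 31.3 mmol/L.
E_new = (57.0/-1)·log₁₀(80.0/31.3) = -57.00 · (0.4075) = -23.23 mV

-23 mV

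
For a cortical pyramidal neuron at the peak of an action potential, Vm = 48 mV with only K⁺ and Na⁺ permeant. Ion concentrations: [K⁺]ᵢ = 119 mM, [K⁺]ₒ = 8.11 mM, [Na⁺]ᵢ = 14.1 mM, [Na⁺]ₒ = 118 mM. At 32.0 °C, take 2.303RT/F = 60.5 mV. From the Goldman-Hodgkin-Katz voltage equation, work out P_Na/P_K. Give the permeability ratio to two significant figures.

Let α = P_Na/P_K. GHK: Vm = 60.5·log₁₀[(Kₒ + α·Naₒ)/(Kᵢ + α·Naᵢ)].
10^(Vm/60.5) = 10^(48.0/60.5) = 6.2142
So 6.2142·(Kᵢ + α·Naᵢ) = Kₒ + α·Naₒ → α = (6.2142·119.0 − 8.11) / (118.0 − 6.2142·14.1)
α = (739.5 − 8.11) / (118.0 − 87.62) = 731.4/30.38 = 24.08

24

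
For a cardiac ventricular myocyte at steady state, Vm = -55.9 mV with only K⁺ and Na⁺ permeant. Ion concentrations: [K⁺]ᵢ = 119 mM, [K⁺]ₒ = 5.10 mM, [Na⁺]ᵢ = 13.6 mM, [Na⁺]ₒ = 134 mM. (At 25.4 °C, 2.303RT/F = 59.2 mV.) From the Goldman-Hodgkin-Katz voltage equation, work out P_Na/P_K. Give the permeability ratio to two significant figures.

0.064

Let α = P_Na/P_K. GHK: Vm = 59.2·log₁₀[(Kₒ + α·Naₒ)/(Kᵢ + α·Naᵢ)].
10^(Vm/59.2) = 10^(-55.9/59.2) = 0.1137
So 0.1137·(Kᵢ + α·Naᵢ) = Kₒ + α·Naₒ → α = (0.1137·119.0 − 5.1) / (134.0 − 0.1137·13.6)
α = (13.53 − 5.1) / (134.0 − 1.546) = 8.43/132.5 = 0.06364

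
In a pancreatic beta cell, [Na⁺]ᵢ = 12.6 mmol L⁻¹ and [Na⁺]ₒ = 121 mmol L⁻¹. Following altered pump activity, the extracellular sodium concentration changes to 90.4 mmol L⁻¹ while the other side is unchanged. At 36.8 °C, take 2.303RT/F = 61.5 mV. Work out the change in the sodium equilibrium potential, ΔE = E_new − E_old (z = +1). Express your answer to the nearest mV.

E_old = (61.5/1)·log₁₀(121/12.6) = 60.42 mV
E_new = (61.5/1)·log₁₀(90.4/12.6) = 52.63 mV
ΔE = 52.63 − (60.42) = -7.79 mV

-8 mV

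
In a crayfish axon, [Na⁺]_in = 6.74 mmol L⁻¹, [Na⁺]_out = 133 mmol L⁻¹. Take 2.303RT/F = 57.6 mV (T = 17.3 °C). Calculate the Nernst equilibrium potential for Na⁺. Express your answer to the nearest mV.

E = (57.6/z) · log₁₀([Na⁺]_out/[Na⁺]_in) with z = +1.
= (57.6/1) · log₁₀(133/6.74) = 57.60 · log₁₀(19.73)
= 57.60 · (1.2952) = 74.60 mV

75 mV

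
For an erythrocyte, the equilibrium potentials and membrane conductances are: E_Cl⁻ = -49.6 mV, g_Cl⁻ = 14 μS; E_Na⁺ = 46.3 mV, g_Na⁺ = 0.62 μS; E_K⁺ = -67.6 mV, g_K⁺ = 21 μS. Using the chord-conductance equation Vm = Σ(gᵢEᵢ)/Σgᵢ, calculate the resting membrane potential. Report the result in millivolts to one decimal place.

-58.5 mV

Σ gᵢEᵢ = 14·(-49.6) + 0.62·(46.3) + 21·(-67.6) = -2085.29
Σ gᵢ = 14 + 0.62 + 21 = 35.62
Vm = -2085.29 / 35.62 = -58.54 mV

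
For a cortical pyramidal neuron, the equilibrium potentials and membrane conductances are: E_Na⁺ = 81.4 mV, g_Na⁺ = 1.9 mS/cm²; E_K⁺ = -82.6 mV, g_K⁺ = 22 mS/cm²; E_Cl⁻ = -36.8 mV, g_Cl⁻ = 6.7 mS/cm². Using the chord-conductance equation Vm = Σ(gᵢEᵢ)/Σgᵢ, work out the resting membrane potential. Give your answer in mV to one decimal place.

Σ gᵢEᵢ = 1.9·(81.4) + 22·(-82.6) + 6.7·(-36.8) = -1909.10
Σ gᵢ = 1.9 + 22 + 6.7 = 30.6
Vm = -1909.10 / 30.6 = -62.39 mV

-62.4 mV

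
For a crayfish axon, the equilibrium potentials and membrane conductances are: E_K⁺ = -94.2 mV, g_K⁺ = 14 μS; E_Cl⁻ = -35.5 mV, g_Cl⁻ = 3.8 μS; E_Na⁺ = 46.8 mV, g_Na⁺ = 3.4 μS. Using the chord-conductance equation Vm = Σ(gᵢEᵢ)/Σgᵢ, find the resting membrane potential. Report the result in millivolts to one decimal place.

Σ gᵢEᵢ = 14·(-94.2) + 3.8·(-35.5) + 3.4·(46.8) = -1294.58
Σ gᵢ = 14 + 3.8 + 3.4 = 21.2
Vm = -1294.58 / 21.2 = -61.07 mV

-61.1 mV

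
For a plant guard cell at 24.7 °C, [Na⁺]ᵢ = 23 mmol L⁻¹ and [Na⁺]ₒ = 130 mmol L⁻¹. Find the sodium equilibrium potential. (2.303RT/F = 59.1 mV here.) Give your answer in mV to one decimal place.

E = (59.1/z) · log₁₀([Na⁺]_out/[Na⁺]_in) with z = +1.
= (59.1/1) · log₁₀(130/23) = 59.10 · log₁₀(5.652)
= 59.10 · (0.7522) = 44.46 mV

44.5 mV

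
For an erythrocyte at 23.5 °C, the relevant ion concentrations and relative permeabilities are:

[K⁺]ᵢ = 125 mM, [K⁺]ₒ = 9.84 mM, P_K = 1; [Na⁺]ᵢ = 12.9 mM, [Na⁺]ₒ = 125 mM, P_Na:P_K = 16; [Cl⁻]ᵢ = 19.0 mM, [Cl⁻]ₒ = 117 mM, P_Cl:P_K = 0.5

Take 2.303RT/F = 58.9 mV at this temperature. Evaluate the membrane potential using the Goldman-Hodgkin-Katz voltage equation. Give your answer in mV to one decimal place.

Vm = 58.9 · log₁₀[(Σ P·[cation]ₒ + Σ P·[anion]ᵢ) / (Σ P·[cation]ᵢ + Σ P·[anion]ₒ)]
Numerator = 1×9.84 + 16×125 + 0.5×19.0 = 2019
Denominator = 1×125 + 16×12.9 + 0.5×117 = 389.9
Vm = 58.9 · log₁₀(5.1791) = 58.9 × (0.7143) = 42.07 mV

42.1 mV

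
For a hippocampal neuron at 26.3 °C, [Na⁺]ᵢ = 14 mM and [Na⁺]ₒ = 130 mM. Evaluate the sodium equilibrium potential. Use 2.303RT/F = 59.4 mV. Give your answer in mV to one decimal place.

E = (59.4/z) · log₁₀([Na⁺]_out/[Na⁺]_in) with z = +1.
= (59.4/1) · log₁₀(130/14) = 59.40 · log₁₀(9.286)
= 59.40 · (0.9678) = 57.49 mV

57.5 mV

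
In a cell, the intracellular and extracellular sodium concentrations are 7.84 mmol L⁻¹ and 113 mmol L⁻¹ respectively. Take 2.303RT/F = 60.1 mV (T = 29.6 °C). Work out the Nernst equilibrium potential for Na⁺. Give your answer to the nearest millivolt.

70 mV

E = (60.1/z) · log₁₀([Na⁺]_out/[Na⁺]_in) with z = +1.
= (60.1/1) · log₁₀(113/7.84) = 60.10 · log₁₀(14.41)
= 60.10 · (1.1588) = 69.64 mV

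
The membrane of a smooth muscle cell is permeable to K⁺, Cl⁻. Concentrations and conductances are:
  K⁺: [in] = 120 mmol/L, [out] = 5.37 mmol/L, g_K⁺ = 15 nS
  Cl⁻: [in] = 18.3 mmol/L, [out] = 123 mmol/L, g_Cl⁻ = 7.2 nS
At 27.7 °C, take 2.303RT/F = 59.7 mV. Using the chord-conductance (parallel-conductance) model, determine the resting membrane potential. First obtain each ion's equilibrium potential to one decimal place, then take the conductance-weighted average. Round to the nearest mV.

E_K⁺ = (59.7/1)·log₁₀(5.37/120) = -80.5 mV
E_Cl⁻ = (59.7/-1)·log₁₀(123/18.3) = -49.4 mV
Vm = (Σ gᵢEᵢ)/(Σ gᵢ) = (15·-80.5 + 7.2·-49.4) / (15 + 7.2)
= -1563.18 / 22.2 = -70.41 mV

-70 mV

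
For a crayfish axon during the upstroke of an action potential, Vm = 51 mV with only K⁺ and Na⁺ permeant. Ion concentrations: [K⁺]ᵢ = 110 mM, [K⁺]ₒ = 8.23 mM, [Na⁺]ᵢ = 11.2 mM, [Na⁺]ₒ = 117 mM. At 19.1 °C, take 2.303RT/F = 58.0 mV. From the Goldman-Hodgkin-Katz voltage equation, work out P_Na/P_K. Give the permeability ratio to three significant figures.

Let α = P_Na/P_K. GHK: Vm = 58.0·log₁₀[(Kₒ + α·Naₒ)/(Kᵢ + α·Naᵢ)].
10^(Vm/58.0) = 10^(51.0/58.0) = 7.5737
So 7.5737·(Kᵢ + α·Naᵢ) = Kₒ + α·Naₒ → α = (7.5737·110.0 − 8.23) / (117.0 − 7.5737·11.2)
α = (833.1 − 8.23) / (117.0 − 84.83) = 824.9/32.17 = 25.64

25.6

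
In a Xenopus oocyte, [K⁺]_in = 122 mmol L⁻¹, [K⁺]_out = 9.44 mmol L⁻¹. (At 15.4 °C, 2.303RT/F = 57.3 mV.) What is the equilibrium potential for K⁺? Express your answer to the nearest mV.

E = (57.3/z) · log₁₀([K⁺]_out/[K⁺]_in) with z = +1.
= (57.3/1) · log₁₀(9.44/122) = 57.30 · log₁₀(0.07738)
= 57.30 · (-1.1114) = -63.68 mV

-64 mV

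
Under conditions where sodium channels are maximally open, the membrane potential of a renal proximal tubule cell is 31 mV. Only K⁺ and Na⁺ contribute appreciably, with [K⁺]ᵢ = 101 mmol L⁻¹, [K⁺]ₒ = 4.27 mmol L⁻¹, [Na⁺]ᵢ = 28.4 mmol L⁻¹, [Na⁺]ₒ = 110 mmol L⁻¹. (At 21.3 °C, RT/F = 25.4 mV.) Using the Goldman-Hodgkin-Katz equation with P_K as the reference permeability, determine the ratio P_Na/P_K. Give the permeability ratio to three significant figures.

24.6

Let α = P_Na/P_K. GHK: Vm = 25.4·ln[(Kₒ + α·Naₒ)/(Kᵢ + α·Naᵢ)].
e^(Vm/25.4) = e^(31.0/25.4) = 3.3888
So 3.3888·(Kᵢ + α·Naᵢ) = Kₒ + α·Naₒ → α = (3.3888·101.0 − 4.27) / (110.0 − 3.3888·28.4)
α = (342.3 − 4.27) / (110.0 − 96.24) = 338/13.76 = 24.57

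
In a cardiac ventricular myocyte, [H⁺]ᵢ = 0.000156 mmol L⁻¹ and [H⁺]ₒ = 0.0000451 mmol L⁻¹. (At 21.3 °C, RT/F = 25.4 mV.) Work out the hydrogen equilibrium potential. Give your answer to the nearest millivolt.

E = (25.4/z) · ln([H⁺]_out/[H⁺]_in) with z = +1.
= (25.4/1) · ln(0.0000451/0.000156) = 25.40 · ln(0.2891)
= 25.40 · (-1.2410) = -31.52 mV

-32 mV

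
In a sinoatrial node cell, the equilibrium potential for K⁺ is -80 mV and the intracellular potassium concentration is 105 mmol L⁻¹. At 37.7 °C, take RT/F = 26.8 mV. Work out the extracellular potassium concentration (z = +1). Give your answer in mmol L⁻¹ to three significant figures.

5.31 mmol L⁻¹

Nernst: E = (26.8/1) · ln([out]/[in]), so ln([out]/[in]) = -80.0 × 1 / 26.8 = -2.9851.
[out]/[in] = e^(-2.9851) = 0.05054.
[out] = 0.05054 × 105 = 5.306 mmol L⁻¹.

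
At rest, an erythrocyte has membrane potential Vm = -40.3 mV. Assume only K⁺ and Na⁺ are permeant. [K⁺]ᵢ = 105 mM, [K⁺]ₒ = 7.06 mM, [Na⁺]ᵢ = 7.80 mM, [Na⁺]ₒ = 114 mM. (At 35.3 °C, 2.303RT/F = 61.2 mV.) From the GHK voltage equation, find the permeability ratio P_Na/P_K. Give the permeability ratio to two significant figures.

0.14

Let α = P_Na/P_K. GHK: Vm = 61.2·log₁₀[(Kₒ + α·Naₒ)/(Kᵢ + α·Naᵢ)].
10^(Vm/61.2) = 10^(-40.3/61.2) = 0.21953
So 0.21953·(Kᵢ + α·Naᵢ) = Kₒ + α·Naₒ → α = (0.21953·105.0 − 7.06) / (114.0 − 0.21953·7.8)
α = (23.05 − 7.06) / (114.0 − 1.712) = 15.99/112.3 = 0.1424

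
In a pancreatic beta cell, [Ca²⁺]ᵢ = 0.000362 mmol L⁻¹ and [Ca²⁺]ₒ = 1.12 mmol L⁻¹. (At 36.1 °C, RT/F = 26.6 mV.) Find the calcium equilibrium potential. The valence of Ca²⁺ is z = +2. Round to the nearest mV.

107 mV

E = (26.6/z) · ln([Ca²⁺]_out/[Ca²⁺]_in) with z = +2.
= (26.6/2) · ln(1.12/0.000362) = 13.30 · ln(3094)
= 13.30 · (8.0372) = 106.89 mV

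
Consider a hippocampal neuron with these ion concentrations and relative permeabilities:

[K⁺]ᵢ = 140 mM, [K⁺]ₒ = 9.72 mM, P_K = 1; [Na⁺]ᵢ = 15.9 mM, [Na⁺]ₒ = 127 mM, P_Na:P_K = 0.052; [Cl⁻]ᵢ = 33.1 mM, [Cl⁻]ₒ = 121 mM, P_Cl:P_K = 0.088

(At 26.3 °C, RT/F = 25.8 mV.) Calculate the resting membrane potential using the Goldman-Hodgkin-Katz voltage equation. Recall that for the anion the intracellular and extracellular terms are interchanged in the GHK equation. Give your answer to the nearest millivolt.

Vm = 25.8 · ln[(Σ P·[cation]ₒ + Σ P·[anion]ᵢ) / (Σ P·[cation]ᵢ + Σ P·[anion]ₒ)]
Numerator = 1×9.72 + 0.052×127 + 0.088×33.1 = 19.24
Denominator = 1×140 + 0.052×15.9 + 0.088×121 = 151.5
Vm = 25.8 · ln(0.127) = 25.8 × (-2.0636) = -53.24 mV

-53 mV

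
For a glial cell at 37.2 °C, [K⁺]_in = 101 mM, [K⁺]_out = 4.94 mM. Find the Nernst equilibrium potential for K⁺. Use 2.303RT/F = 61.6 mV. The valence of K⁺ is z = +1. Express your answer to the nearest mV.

E = (61.6/z) · log₁₀([K⁺]_out/[K⁺]_in) with z = +1.
= (61.6/1) · log₁₀(4.94/101) = 61.60 · log₁₀(0.04891)
= 61.60 · (-1.3106) = -80.73 mV

-81 mV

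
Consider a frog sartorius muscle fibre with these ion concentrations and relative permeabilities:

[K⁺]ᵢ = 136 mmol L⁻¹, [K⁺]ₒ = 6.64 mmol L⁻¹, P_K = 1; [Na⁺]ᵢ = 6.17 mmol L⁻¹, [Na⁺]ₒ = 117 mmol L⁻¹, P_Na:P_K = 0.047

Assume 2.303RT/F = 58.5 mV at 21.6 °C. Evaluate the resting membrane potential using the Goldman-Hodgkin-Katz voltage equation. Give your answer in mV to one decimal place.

Vm = 58.5 · log₁₀[(Σ P·[cation]ₒ + Σ P·[anion]ᵢ) / (Σ P·[cation]ᵢ + Σ P·[anion]ₒ)]
Numerator = 1×6.64 + 0.047×117 = 12.14
Denominator = 1×136 + 0.047×6.17 = 136.3
Vm = 58.5 · log₁₀(0.089067) = 58.5 × (-1.0503) = -61.44 mV

-61.4 mV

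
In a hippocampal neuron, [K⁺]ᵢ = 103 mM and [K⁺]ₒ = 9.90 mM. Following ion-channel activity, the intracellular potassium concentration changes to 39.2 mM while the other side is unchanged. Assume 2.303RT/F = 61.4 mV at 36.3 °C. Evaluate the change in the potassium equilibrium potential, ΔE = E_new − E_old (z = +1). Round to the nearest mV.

E_old = (61.4/1)·log₁₀(9.90/103) = -62.46 mV
E_new = (61.4/1)·log₁₀(9.90/39.2) = -36.70 mV
ΔE = -36.70 − (-62.46) = 25.76 mV

26 mV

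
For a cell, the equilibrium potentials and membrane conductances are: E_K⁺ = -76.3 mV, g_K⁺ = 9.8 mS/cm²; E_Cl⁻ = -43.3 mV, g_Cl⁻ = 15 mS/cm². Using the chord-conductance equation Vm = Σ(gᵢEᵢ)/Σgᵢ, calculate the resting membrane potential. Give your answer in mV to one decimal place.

Σ gᵢEᵢ = 9.8·(-76.3) + 15·(-43.3) = -1397.24
Σ gᵢ = 9.8 + 15 = 24.8
Vm = -1397.24 / 24.8 = -56.34 mV

-56.3 mV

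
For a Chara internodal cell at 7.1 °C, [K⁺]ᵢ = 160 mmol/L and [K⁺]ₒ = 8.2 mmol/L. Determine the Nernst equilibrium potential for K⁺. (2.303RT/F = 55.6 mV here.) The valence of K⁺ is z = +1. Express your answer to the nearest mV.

-72 mV

E = (55.6/z) · log₁₀([K⁺]_out/[K⁺]_in) with z = +1.
= (55.6/1) · log₁₀(8.2/160) = 55.60 · log₁₀(0.05125)
= 55.60 · (-1.2903) = -71.74 mV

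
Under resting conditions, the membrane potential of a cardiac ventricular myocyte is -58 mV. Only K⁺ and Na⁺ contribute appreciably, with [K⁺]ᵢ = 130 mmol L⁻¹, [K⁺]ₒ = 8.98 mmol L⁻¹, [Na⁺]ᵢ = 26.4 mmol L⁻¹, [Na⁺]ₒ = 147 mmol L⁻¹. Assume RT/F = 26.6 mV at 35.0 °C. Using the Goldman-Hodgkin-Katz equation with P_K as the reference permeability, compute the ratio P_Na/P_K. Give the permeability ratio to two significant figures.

Let α = P_Na/P_K. GHK: Vm = 26.6·ln[(Kₒ + α·Naₒ)/(Kᵢ + α·Naᵢ)].
e^(Vm/26.6) = e^(-58.0/26.6) = 0.11299
So 0.11299·(Kᵢ + α·Naᵢ) = Kₒ + α·Naₒ → α = (0.11299·130.0 − 8.98) / (147.0 − 0.11299·26.4)
α = (14.69 − 8.98) / (147.0 − 2.983) = 5.709/144 = 0.03964

0.040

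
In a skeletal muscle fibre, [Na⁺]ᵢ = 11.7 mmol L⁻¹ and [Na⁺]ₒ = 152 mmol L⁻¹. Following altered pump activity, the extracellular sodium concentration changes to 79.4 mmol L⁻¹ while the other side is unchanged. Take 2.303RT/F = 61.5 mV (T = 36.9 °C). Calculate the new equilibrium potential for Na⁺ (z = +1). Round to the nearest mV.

After the shift: [Na⁺]_out = 79.4, [Na⁺]_in = 11.7 mmol L⁻¹.
E_new = (61.5/1)·log₁₀(79.4/11.7) = 61.50 · (0.8316) = 51.15 mV

51 mV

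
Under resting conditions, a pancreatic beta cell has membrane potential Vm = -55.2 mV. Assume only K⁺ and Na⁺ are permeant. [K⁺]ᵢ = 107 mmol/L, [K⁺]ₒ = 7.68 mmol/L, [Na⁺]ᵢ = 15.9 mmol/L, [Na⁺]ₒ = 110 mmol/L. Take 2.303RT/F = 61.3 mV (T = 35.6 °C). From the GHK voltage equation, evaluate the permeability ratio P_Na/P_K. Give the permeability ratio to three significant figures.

Let α = P_Na/P_K. GHK: Vm = 61.3·log₁₀[(Kₒ + α·Naₒ)/(Kᵢ + α·Naᵢ)].
10^(Vm/61.3) = 10^(-55.2/61.3) = 0.12575
So 0.12575·(Kᵢ + α·Naᵢ) = Kₒ + α·Naₒ → α = (0.12575·107.0 − 7.68) / (110.0 − 0.12575·15.9)
α = (13.46 − 7.68) / (110.0 − 1.999) = 5.775/108 = 0.05348

0.0535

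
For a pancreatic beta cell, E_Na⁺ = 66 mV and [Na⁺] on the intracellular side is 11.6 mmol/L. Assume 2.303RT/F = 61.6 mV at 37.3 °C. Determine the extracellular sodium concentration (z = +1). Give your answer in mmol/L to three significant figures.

137 mmol/L

Nernst: E = (61.6/1) · log₁₀([out]/[in]), so log₁₀([out]/[in]) = 66.0 × 1 / 61.6 = 1.0714.
[out]/[in] = 10^(1.0714) = 11.79.
[out] = 11.79 × 11.6 = 136.7 mmol/L.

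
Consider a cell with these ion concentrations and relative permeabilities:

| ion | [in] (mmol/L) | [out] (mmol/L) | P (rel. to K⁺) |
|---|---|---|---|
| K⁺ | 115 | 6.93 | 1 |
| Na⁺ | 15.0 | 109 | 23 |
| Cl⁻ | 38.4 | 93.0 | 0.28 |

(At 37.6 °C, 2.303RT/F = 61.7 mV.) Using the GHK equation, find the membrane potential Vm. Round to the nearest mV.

44 mV

Vm = 61.7 · log₁₀[(Σ P·[cation]ₒ + Σ P·[anion]ᵢ) / (Σ P·[cation]ᵢ + Σ P·[anion]ₒ)]
Numerator = 1×6.93 + 23×109 + 0.28×38.4 = 2525
Denominator = 1×115 + 23×15.0 + 0.28×93.0 = 486
Vm = 61.7 · log₁₀(5.1944) = 61.7 × (0.7155) = 44.15 mV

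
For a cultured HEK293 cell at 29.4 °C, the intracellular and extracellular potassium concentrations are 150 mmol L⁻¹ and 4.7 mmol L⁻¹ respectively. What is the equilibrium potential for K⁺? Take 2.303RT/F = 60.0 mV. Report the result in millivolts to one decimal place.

-90.2 mV

E = (60.0/z) · log₁₀([K⁺]_out/[K⁺]_in) with z = +1.
= (60.0/1) · log₁₀(4.7/150) = 60.00 · log₁₀(0.03133)
= 60.00 · (-1.5040) = -90.24 mV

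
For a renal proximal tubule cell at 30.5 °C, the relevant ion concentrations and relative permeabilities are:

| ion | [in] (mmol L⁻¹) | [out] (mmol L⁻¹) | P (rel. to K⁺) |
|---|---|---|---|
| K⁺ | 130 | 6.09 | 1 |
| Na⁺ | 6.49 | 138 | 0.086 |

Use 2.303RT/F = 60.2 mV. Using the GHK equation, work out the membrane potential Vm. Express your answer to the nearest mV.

Vm = 60.2 · log₁₀[(Σ P·[cation]ₒ + Σ P·[anion]ᵢ) / (Σ P·[cation]ᵢ + Σ P·[anion]ₒ)]
Numerator = 1×6.09 + 0.086×138 = 17.96
Denominator = 1×130 + 0.086×6.49 = 130.6
Vm = 60.2 · log₁₀(0.13755) = 60.2 × (-0.8615) = -51.87 mV

-52 mV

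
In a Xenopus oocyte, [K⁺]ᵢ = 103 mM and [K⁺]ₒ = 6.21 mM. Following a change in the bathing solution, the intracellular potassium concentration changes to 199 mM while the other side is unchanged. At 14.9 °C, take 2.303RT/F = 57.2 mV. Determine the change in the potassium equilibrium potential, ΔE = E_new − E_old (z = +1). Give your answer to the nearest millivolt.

-16 mV

E_old = (57.2/1)·log₁₀(6.21/103) = -69.77 mV
E_new = (57.2/1)·log₁₀(6.21/199) = -86.13 mV
ΔE = -86.13 − (-69.77) = -16.36 mV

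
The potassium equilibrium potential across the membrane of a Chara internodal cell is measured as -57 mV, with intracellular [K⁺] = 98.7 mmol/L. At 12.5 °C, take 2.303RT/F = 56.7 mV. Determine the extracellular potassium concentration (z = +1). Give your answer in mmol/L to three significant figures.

Nernst: E = (56.7/1) · log₁₀([out]/[in]), so log₁₀([out]/[in]) = -57.0 × 1 / 56.7 = -1.0053.
[out]/[in] = 10^(-1.0053) = 0.09879.
[out] = 0.09879 × 98.7 = 9.75 mmol/L.

9.75 mmol/L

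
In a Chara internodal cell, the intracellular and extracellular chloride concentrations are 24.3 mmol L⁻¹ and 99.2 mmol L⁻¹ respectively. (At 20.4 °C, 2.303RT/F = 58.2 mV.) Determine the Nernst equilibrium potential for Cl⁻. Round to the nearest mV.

E = (58.2/z) · log₁₀([Cl⁻]_out/[Cl⁻]_in) with z = -1.
For an anion, dividing by z = -1 reverses the sign.
= (58.2/-1) · log₁₀(99.2/24.3) = -58.20 · log₁₀(4.082)
= -58.20 · (0.6109) = -35.55 mV

-36 mV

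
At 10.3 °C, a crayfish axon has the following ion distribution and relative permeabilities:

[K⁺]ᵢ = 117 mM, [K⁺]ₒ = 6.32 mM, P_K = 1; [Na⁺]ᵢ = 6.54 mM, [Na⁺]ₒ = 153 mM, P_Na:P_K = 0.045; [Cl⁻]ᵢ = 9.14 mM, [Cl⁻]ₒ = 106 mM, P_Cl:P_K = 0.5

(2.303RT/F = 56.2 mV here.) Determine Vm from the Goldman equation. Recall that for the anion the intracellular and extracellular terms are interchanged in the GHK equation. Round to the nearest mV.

Vm = 56.2 · log₁₀[(Σ P·[cation]ₒ + Σ P·[anion]ᵢ) / (Σ P·[cation]ᵢ + Σ P·[anion]ₒ)]
Numerator = 1×6.32 + 0.045×153 + 0.5×9.14 = 17.77
Denominator = 1×117 + 0.045×6.54 + 0.5×106 = 170.3
Vm = 56.2 · log₁₀(0.10438) = 56.2 × (-0.9814) = -55.15 mV

-55 mV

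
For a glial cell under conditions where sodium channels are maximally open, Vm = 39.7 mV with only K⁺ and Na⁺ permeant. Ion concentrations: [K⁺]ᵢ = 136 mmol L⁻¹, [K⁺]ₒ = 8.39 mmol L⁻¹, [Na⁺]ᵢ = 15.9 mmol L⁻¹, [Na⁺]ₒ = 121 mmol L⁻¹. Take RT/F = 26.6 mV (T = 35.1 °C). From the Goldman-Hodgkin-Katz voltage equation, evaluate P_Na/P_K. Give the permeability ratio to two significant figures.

Let α = P_Na/P_K. GHK: Vm = 26.6·ln[(Kₒ + α·Naₒ)/(Kᵢ + α·Naᵢ)].
e^(Vm/26.6) = e^(39.7/26.6) = 4.4481
So 4.4481·(Kᵢ + α·Naᵢ) = Kₒ + α·Naₒ → α = (4.4481·136.0 − 8.39) / (121.0 − 4.4481·15.9)
α = (604.9 − 8.39) / (121.0 − 70.73) = 596.6/50.27 = 11.87

12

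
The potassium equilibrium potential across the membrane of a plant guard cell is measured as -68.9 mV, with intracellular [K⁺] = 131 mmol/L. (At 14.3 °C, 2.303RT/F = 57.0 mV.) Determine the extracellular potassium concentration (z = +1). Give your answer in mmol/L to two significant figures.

8.1 mmol/L

Nernst: E = (57.0/1) · log₁₀([out]/[in]), so log₁₀([out]/[in]) = -68.9 × 1 / 57.0 = -1.2088.
[out]/[in] = 10^(-1.2088) = 0.06183.
[out] = 0.06183 × 131 = 8.1 mmol/L.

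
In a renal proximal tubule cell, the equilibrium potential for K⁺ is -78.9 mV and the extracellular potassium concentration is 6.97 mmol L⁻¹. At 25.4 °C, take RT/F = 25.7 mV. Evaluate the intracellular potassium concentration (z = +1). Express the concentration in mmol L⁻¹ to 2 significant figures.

150 mmol L⁻¹

Nernst: E = (25.7/1) · ln([out]/[in]), so ln([out]/[in]) = -78.9 × 1 / 25.7 = -3.0700.
[out]/[in] = e^(-3.0700) = 0.04642.
[in] = 6.97 / 0.04642 = 150.2 mmol L⁻¹.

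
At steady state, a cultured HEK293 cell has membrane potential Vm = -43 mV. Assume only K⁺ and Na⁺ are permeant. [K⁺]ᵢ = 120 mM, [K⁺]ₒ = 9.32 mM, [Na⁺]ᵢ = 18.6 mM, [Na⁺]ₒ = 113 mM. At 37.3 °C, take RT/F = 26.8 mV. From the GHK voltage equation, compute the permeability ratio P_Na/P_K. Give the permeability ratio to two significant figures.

Let α = P_Na/P_K. GHK: Vm = 26.8·ln[(Kₒ + α·Naₒ)/(Kᵢ + α·Naᵢ)].
e^(Vm/26.8) = e^(-43.0/26.8) = 0.20099
So 0.20099·(Kᵢ + α·Naᵢ) = Kₒ + α·Naₒ → α = (0.20099·120.0 − 9.32) / (113.0 − 0.20099·18.6)
α = (24.12 − 9.32) / (113.0 − 3.738) = 14.8/109.3 = 0.1354

0.14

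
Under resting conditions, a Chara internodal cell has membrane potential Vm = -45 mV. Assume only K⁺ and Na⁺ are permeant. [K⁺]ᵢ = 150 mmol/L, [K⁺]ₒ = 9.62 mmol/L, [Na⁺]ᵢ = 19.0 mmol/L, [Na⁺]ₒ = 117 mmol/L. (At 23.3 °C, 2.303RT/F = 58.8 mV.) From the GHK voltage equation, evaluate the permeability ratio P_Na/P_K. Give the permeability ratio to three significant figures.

Let α = P_Na/P_K. GHK: Vm = 58.8·log₁₀[(Kₒ + α·Naₒ)/(Kᵢ + α·Naᵢ)].
10^(Vm/58.8) = 10^(-45.0/58.8) = 0.17167
So 0.17167·(Kᵢ + α·Naᵢ) = Kₒ + α·Naₒ → α = (0.17167·150.0 − 9.62) / (117.0 − 0.17167·19.0)
α = (25.75 − 9.62) / (117.0 − 3.262) = 16.13/113.7 = 0.1418

0.142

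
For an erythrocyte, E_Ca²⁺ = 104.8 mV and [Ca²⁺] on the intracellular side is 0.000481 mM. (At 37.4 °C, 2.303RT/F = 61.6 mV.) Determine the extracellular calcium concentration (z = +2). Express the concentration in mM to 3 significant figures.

Nernst: E = (61.6/2) · log₁₀([out]/[in]), so log₁₀([out]/[in]) = 104.8 × 2 / 61.6 = 3.4026.
[out]/[in] = 10^(3.4026) = 2527.
[out] = 2527 × 0.000481 = 1.215 mM.

1.22 mM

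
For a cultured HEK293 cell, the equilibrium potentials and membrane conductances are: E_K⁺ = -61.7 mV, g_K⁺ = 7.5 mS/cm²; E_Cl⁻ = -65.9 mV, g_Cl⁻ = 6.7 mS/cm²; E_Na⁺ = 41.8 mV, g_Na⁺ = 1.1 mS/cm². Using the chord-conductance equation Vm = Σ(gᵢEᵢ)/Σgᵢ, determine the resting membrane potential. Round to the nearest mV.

-56 mV

Σ gᵢEᵢ = 7.5·(-61.7) + 6.7·(-65.9) + 1.1·(41.8) = -858.30
Σ gᵢ = 7.5 + 6.7 + 1.1 = 15.3
Vm = -858.30 / 15.3 = -56.10 mV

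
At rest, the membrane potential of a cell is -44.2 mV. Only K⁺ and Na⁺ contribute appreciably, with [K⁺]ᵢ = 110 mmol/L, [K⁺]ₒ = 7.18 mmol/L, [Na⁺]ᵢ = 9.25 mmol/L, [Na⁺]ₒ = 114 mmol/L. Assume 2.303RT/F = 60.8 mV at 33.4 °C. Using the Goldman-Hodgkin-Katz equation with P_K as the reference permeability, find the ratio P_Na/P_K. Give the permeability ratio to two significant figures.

Let α = P_Na/P_K. GHK: Vm = 60.8·log₁₀[(Kₒ + α·Naₒ)/(Kᵢ + α·Naᵢ)].
10^(Vm/60.8) = 10^(-44.2/60.8) = 0.18751
So 0.18751·(Kᵢ + α·Naᵢ) = Kₒ + α·Naₒ → α = (0.18751·110.0 − 7.18) / (114.0 − 0.18751·9.25)
α = (20.63 − 7.18) / (114.0 − 1.734) = 13.45/112.3 = 0.1198

0.12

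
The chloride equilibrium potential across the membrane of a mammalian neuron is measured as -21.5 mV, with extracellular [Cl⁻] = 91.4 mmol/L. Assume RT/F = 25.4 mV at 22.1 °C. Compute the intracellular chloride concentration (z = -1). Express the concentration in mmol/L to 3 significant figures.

Nernst: E = (25.4/-1) · ln([out]/[in]), so ln([out]/[in]) = -21.5 × -1 / 25.4 = 0.8465.
[out]/[in] = e^(0.8465) = 2.331.
[in] = 91.4 / 2.331 = 39.2 mmol/L.

39.2 mmol/L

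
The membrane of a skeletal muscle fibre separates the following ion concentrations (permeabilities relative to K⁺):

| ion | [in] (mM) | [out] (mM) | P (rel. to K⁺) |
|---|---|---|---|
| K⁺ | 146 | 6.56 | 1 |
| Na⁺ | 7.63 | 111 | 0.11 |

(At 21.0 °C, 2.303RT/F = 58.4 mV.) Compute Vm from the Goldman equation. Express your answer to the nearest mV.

-52 mV

Vm = 58.4 · log₁₀[(Σ P·[cation]ₒ + Σ P·[anion]ᵢ) / (Σ P·[cation]ᵢ + Σ P·[anion]ₒ)]
Numerator = 1×6.56 + 0.11×111 = 18.77
Denominator = 1×146 + 0.11×7.63 = 146.8
Vm = 58.4 · log₁₀(0.12783) = 58.4 × (-0.8934) = -52.17 mV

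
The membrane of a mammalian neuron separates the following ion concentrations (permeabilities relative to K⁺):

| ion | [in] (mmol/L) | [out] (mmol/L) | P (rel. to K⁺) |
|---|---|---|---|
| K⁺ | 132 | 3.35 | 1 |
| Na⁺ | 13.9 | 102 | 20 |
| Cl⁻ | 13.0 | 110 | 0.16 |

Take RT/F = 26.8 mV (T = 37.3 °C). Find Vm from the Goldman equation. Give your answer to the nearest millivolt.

42 mV

Vm = 26.8 · ln[(Σ P·[cation]ₒ + Σ P·[anion]ᵢ) / (Σ P·[cation]ᵢ + Σ P·[anion]ₒ)]
Numerator = 1×3.35 + 20×102 + 0.16×13.0 = 2045
Denominator = 1×132 + 20×13.9 + 0.16×110 = 427.6
Vm = 26.8 · ln(4.7835) = 26.8 × (1.5652) = 41.95 mV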